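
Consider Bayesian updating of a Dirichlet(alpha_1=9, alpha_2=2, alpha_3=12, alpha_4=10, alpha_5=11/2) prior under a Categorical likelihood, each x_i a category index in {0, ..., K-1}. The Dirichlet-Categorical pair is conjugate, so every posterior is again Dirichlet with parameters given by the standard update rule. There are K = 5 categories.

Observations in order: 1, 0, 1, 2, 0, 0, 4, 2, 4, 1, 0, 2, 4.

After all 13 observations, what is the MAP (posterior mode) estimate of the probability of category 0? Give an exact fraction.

8/31

obs 1: x=1 → posterior Dirichlet(9, 3, 12, 10, 11/2)
obs 2: x=0 → posterior Dirichlet(10, 3, 12, 10, 11/2)
obs 3: x=1 → posterior Dirichlet(10, 4, 12, 10, 11/2)
obs 4: x=2 → posterior Dirichlet(10, 4, 13, 10, 11/2)
obs 5: x=0 → posterior Dirichlet(11, 4, 13, 10, 11/2)
obs 6: x=0 → posterior Dirichlet(12, 4, 13, 10, 11/2)
obs 7: x=4 → posterior Dirichlet(12, 4, 13, 10, 13/2)
obs 8: x=2 → posterior Dirichlet(12, 4, 14, 10, 13/2)
obs 9: x=4 → posterior Dirichlet(12, 4, 14, 10, 15/2)
obs 10: x=1 → posterior Dirichlet(12, 5, 14, 10, 15/2)
obs 11: x=0 → posterior Dirichlet(13, 5, 14, 10, 15/2)
obs 12: x=2 → posterior Dirichlet(13, 5, 15, 10, 15/2)
obs 13: x=4 → posterior Dirichlet(13, 5, 15, 10, 17/2)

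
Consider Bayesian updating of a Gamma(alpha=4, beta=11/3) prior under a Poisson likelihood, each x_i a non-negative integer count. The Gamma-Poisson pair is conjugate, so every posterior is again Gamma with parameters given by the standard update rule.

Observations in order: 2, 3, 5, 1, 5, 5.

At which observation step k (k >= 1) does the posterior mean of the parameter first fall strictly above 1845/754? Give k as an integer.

obs 1: x=2 → posterior Gamma(6, 14/3)
obs 2: x=3 → posterior Gamma(9, 17/3)
obs 3: x=5 → posterior Gamma(14, 20/3)
obs 4: x=1 → posterior Gamma(15, 23/3)
obs 5: x=5 → posterior Gamma(20, 26/3)
obs 6: x=5 → posterior Gamma(25, 29/3)

k = 6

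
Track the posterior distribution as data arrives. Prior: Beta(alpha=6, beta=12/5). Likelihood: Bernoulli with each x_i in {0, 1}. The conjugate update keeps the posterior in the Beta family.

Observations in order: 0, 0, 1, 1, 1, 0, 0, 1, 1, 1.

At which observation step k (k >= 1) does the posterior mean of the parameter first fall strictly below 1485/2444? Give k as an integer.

obs 1: x=0 → posterior Beta(6, 17/5)
obs 2: x=0 → posterior Beta(6, 22/5)
obs 3: x=1 → posterior Beta(7, 22/5)
obs 4: x=1 → posterior Beta(8, 22/5)
obs 5: x=1 → posterior Beta(9, 22/5)
obs 6: x=0 → posterior Beta(9, 27/5)
obs 7: x=0 → posterior Beta(9, 32/5)
obs 8: x=1 → posterior Beta(10, 32/5)
obs 9: x=1 → posterior Beta(11, 32/5)
obs 10: x=1 → posterior Beta(12, 32/5)

k = 2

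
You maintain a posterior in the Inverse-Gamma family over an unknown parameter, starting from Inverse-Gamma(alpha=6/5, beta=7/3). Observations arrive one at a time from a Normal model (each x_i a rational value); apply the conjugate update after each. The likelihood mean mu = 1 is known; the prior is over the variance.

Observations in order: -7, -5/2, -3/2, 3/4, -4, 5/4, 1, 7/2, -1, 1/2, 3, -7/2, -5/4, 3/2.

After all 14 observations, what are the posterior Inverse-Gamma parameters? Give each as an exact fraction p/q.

alpha=41/5, beta=7313/96

obs 1: x=-7 → posterior Inverse-Gamma(17/10, 103/3)
obs 2: x=-5/2 → posterior Inverse-Gamma(11/5, 971/24)
obs 3: x=-3/2 → posterior Inverse-Gamma(27/10, 523/12)
obs 4: x=3/4 → posterior Inverse-Gamma(16/5, 4187/96)
obs 5: x=-4 → posterior Inverse-Gamma(37/10, 5387/96)
obs 6: x=5/4 → posterior Inverse-Gamma(21/5, 2695/48)
obs 7: x=1 → posterior Inverse-Gamma(47/10, 2695/48)
obs 8: x=7/2 → posterior Inverse-Gamma(26/5, 2845/48)
obs 9: x=-1 → posterior Inverse-Gamma(57/10, 2941/48)
obs 10: x=1/2 → posterior Inverse-Gamma(31/5, 2947/48)
obs 11: x=3 → posterior Inverse-Gamma(67/10, 3043/48)
obs 12: x=-7/2 → posterior Inverse-Gamma(36/5, 3529/48)
obs 13: x=-5/4 → posterior Inverse-Gamma(77/10, 7301/96)
obs 14: x=3/2 → posterior Inverse-Gamma(41/5, 7313/96)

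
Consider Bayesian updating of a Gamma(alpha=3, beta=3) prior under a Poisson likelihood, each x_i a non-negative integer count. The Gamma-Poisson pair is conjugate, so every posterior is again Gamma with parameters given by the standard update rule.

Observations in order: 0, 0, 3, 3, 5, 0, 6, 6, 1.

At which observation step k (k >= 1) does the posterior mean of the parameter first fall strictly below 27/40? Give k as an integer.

obs 1: x=0 → posterior Gamma(3, 4)
obs 2: x=0 → posterior Gamma(3, 5)
obs 3: x=3 → posterior Gamma(6, 6)
obs 4: x=3 → posterior Gamma(9, 7)
obs 5: x=5 → posterior Gamma(14, 8)
obs 6: x=0 → posterior Gamma(14, 9)
obs 7: x=6 → posterior Gamma(20, 10)
obs 8: x=6 → posterior Gamma(26, 11)
obs 9: x=1 → posterior Gamma(27, 12)

k = 2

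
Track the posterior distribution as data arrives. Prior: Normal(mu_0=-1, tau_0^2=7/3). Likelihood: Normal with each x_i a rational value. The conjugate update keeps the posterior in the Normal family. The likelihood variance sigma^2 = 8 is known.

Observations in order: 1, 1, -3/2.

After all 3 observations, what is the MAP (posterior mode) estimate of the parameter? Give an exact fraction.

obs 1: x=1 → posterior Normal(-17/31, 56/31)
obs 2: x=1 → posterior Normal(-5/19, 28/19)
obs 3: x=-3/2 → posterior Normal(-41/90, 56/45)

-41/90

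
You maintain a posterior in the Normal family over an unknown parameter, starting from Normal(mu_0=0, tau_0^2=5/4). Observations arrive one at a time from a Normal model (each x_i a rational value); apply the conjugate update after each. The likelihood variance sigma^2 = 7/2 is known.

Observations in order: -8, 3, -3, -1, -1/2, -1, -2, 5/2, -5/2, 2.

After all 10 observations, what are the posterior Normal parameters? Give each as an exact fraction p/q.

obs 1: x=-8 → posterior Normal(-40/19, 35/38)
obs 2: x=3 → posterior Normal(-25/24, 35/48)
obs 3: x=-3 → posterior Normal(-40/29, 35/58)
obs 4: x=-1 → posterior Normal(-45/34, 35/68)
obs 5: x=-1/2 → posterior Normal(-95/78, 35/78)
obs 6: x=-1 → posterior Normal(-105/88, 35/88)
obs 7: x=-2 → posterior Normal(-125/98, 5/14)
obs 8: x=5/2 → posterior Normal(-25/27, 35/108)
obs 9: x=-5/2 → posterior Normal(-125/118, 35/118)
obs 10: x=2 → posterior Normal(-105/128, 35/128)

mu_0=-105/128, tau_0^2=35/128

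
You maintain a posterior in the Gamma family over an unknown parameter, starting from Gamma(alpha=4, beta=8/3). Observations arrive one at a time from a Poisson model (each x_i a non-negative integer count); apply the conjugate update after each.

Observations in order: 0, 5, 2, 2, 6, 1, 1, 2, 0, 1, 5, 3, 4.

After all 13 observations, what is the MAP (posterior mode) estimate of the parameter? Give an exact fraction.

obs 1: x=0 → posterior Gamma(4, 11/3)
obs 2: x=5 → posterior Gamma(9, 14/3)
obs 3: x=2 → posterior Gamma(11, 17/3)
obs 4: x=2 → posterior Gamma(13, 20/3)
obs 5: x=6 → posterior Gamma(19, 23/3)
obs 6: x=1 → posterior Gamma(20, 26/3)
obs 7: x=1 → posterior Gamma(21, 29/3)
obs 8: x=2 → posterior Gamma(23, 32/3)
obs 9: x=0 → posterior Gamma(23, 35/3)
obs 10: x=1 → posterior Gamma(24, 38/3)
obs 11: x=5 → posterior Gamma(29, 41/3)
obs 12: x=3 → posterior Gamma(32, 44/3)
obs 13: x=4 → posterior Gamma(36, 47/3)

105/47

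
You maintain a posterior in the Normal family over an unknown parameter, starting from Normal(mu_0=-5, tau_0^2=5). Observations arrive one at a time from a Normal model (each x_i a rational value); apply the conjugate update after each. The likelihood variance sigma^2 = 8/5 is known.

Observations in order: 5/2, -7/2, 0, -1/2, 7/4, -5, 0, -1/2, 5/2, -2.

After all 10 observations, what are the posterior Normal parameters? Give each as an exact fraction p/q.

obs 1: x=5/2 → posterior Normal(15/22, 40/33)
obs 2: x=-7/2 → posterior Normal(-65/58, 20/29)
obs 3: x=0 → posterior Normal(-65/83, 40/83)
obs 4: x=-1/2 → posterior Normal(-155/216, 10/27)
obs 5: x=7/4 → posterior Normal(-135/532, 40/133)
obs 6: x=-5 → posterior Normal(-635/632, 20/79)
obs 7: x=0 → posterior Normal(-635/732, 40/183)
obs 8: x=-1/2 → posterior Normal(-685/832, 5/26)
obs 9: x=5/2 → posterior Normal(-435/932, 40/233)
obs 10: x=-2 → posterior Normal(-635/1032, 20/129)

mu_0=-635/1032, tau_0^2=20/129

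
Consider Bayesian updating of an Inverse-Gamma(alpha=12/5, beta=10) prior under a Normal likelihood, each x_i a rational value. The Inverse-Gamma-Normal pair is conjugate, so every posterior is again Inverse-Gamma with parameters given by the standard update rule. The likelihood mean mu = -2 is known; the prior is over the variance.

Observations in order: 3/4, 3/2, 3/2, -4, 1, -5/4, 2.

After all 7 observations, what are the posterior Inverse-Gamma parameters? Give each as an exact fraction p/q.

alpha=59/10, beta=653/16

obs 1: x=3/4 → posterior Inverse-Gamma(29/10, 441/32)
obs 2: x=3/2 → posterior Inverse-Gamma(17/5, 637/32)
obs 3: x=3/2 → posterior Inverse-Gamma(39/10, 833/32)
obs 4: x=-4 → posterior Inverse-Gamma(22/5, 897/32)
obs 5: x=1 → posterior Inverse-Gamma(49/10, 1041/32)
obs 6: x=-5/4 → posterior Inverse-Gamma(27/5, 525/16)
obs 7: x=2 → posterior Inverse-Gamma(59/10, 653/16)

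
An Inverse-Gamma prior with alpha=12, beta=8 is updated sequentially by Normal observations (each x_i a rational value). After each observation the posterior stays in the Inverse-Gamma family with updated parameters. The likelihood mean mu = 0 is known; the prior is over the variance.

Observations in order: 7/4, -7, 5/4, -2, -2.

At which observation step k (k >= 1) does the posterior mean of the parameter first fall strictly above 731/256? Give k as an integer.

k = 5

obs 1: x=7/4 → posterior Inverse-Gamma(25/2, 305/32)
obs 2: x=-7 → posterior Inverse-Gamma(13, 1089/32)
obs 3: x=5/4 → posterior Inverse-Gamma(27/2, 557/16)
obs 4: x=-2 → posterior Inverse-Gamma(14, 589/16)
obs 5: x=-2 → posterior Inverse-Gamma(29/2, 621/16)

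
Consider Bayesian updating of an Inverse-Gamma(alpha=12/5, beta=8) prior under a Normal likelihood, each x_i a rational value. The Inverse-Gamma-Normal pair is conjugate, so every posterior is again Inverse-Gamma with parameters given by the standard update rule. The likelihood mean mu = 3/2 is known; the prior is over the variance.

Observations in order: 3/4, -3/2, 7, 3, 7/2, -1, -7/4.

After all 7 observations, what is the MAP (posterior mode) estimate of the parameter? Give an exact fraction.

3155/552

obs 1: x=3/4 → posterior Inverse-Gamma(29/10, 265/32)
obs 2: x=-3/2 → posterior Inverse-Gamma(17/5, 409/32)
obs 3: x=7 → posterior Inverse-Gamma(39/10, 893/32)
obs 4: x=3 → posterior Inverse-Gamma(22/5, 929/32)
obs 5: x=7/2 → posterior Inverse-Gamma(49/10, 993/32)
obs 6: x=-1 → posterior Inverse-Gamma(27/5, 1093/32)
obs 7: x=-7/4 → posterior Inverse-Gamma(59/10, 631/16)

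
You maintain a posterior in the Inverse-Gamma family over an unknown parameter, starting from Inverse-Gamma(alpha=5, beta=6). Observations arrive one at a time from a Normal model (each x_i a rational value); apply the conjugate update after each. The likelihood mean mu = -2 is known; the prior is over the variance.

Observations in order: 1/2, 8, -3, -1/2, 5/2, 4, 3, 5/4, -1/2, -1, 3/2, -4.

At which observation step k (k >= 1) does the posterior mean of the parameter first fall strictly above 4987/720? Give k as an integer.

obs 1: x=1/2 → posterior Inverse-Gamma(11/2, 73/8)
obs 2: x=8 → posterior Inverse-Gamma(6, 473/8)
obs 3: x=-3 → posterior Inverse-Gamma(13/2, 477/8)
obs 4: x=-1/2 → posterior Inverse-Gamma(7, 243/4)
obs 5: x=5/2 → posterior Inverse-Gamma(15/2, 567/8)
obs 6: x=4 → posterior Inverse-Gamma(8, 711/8)
obs 7: x=3 → posterior Inverse-Gamma(17/2, 811/8)
obs 8: x=5/4 → posterior Inverse-Gamma(9, 3413/32)
obs 9: x=-1/2 → posterior Inverse-Gamma(19/2, 3449/32)
obs 10: x=-1 → posterior Inverse-Gamma(10, 3465/32)
obs 11: x=3/2 → posterior Inverse-Gamma(21/2, 3661/32)
obs 12: x=-4 → posterior Inverse-Gamma(11, 3725/32)

k = 2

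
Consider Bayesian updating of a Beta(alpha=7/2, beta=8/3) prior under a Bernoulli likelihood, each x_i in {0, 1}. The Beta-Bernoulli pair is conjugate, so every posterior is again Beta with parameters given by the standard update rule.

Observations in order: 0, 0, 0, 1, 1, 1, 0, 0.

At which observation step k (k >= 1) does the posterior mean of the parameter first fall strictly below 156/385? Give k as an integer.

obs 1: x=0 → posterior Beta(7/2, 11/3)
obs 2: x=0 → posterior Beta(7/2, 14/3)
obs 3: x=0 → posterior Beta(7/2, 17/3)
obs 4: x=1 → posterior Beta(9/2, 17/3)
obs 5: x=1 → posterior Beta(11/2, 17/3)
obs 6: x=1 → posterior Beta(13/2, 17/3)
obs 7: x=0 → posterior Beta(13/2, 20/3)
obs 8: x=0 → posterior Beta(13/2, 23/3)

k = 3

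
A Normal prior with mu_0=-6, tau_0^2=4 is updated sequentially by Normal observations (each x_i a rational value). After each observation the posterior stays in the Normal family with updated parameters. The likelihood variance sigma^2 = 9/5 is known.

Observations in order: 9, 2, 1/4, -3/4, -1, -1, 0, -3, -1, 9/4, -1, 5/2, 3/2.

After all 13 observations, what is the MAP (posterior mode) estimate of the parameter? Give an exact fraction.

obs 1: x=9 → posterior Normal(126/29, 36/29)
obs 2: x=2 → posterior Normal(166/49, 36/49)
obs 3: x=1/4 → posterior Normal(57/23, 12/23)
obs 4: x=-3/4 → posterior Normal(156/89, 36/89)
obs 5: x=-1 → posterior Normal(136/109, 36/109)
obs 6: x=-1 → posterior Normal(116/129, 12/43)
obs 7: x=0 → posterior Normal(116/149, 36/149)
obs 8: x=-3 → posterior Normal(56/169, 36/169)
obs 9: x=-1 → posterior Normal(4/21, 4/21)
obs 10: x=9/4 → posterior Normal(81/209, 36/209)
obs 11: x=-1 → posterior Normal(61/229, 36/229)
obs 12: x=5/2 → posterior Normal(37/83, 12/83)
obs 13: x=3/2 → posterior Normal(141/269, 36/269)

141/269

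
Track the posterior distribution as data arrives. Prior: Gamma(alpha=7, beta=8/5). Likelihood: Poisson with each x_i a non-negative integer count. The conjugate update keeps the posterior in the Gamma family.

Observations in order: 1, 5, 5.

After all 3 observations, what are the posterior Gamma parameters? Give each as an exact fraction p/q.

obs 1: x=1 → posterior Gamma(8, 13/5)
obs 2: x=5 → posterior Gamma(13, 18/5)
obs 3: x=5 → posterior Gamma(18, 23/5)

alpha=18, beta=23/5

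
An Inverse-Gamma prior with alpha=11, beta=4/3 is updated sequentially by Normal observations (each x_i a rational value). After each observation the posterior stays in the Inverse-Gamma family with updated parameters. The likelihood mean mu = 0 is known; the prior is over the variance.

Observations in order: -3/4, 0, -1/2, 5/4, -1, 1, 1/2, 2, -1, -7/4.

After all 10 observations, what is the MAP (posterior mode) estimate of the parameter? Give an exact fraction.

obs 1: x=-3/4 → posterior Inverse-Gamma(23/2, 155/96)
obs 2: x=0 → posterior Inverse-Gamma(12, 155/96)
obs 3: x=-1/2 → posterior Inverse-Gamma(25/2, 167/96)
obs 4: x=5/4 → posterior Inverse-Gamma(13, 121/48)
obs 5: x=-1 → posterior Inverse-Gamma(27/2, 145/48)
obs 6: x=1 → posterior Inverse-Gamma(14, 169/48)
obs 7: x=1/2 → posterior Inverse-Gamma(29/2, 175/48)
obs 8: x=2 → posterior Inverse-Gamma(15, 271/48)
obs 9: x=-1 → posterior Inverse-Gamma(31/2, 295/48)
obs 10: x=-7/4 → posterior Inverse-Gamma(16, 737/96)

737/1632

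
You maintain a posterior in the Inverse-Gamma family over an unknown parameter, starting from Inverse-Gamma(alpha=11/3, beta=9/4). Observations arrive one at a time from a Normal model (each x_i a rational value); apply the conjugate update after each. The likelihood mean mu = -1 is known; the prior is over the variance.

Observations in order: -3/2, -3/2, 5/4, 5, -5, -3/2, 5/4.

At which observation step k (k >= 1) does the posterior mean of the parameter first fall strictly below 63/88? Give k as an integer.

obs 1: x=-3/2 → posterior Inverse-Gamma(25/6, 19/8)
obs 2: x=-3/2 → posterior Inverse-Gamma(14/3, 5/2)
obs 3: x=5/4 → posterior Inverse-Gamma(31/6, 161/32)
obs 4: x=5 → posterior Inverse-Gamma(17/3, 737/32)
obs 5: x=-5 → posterior Inverse-Gamma(37/6, 993/32)
obs 6: x=-3/2 → posterior Inverse-Gamma(20/3, 997/32)
obs 7: x=5/4 → posterior Inverse-Gamma(43/6, 539/16)

k = 2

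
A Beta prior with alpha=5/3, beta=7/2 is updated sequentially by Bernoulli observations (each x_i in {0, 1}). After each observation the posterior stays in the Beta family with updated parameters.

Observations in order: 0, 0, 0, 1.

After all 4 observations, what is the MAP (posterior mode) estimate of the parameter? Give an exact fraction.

obs 1: x=0 → posterior Beta(5/3, 9/2)
obs 2: x=0 → posterior Beta(5/3, 11/2)
obs 3: x=0 → posterior Beta(5/3, 13/2)
obs 4: x=1 → posterior Beta(8/3, 13/2)

10/43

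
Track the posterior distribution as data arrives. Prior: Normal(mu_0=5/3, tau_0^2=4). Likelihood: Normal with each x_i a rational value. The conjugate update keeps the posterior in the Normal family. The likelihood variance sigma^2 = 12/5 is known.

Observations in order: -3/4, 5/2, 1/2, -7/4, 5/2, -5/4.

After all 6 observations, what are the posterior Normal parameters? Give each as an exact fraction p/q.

mu_0=5/12, tau_0^2=4/11

obs 1: x=-3/4 → posterior Normal(5/32, 3/2)
obs 2: x=5/2 → posterior Normal(55/52, 12/13)
obs 3: x=1/2 → posterior Normal(65/72, 2/3)
obs 4: x=-7/4 → posterior Normal(15/46, 12/23)
obs 5: x=5/2 → posterior Normal(5/7, 3/7)
obs 6: x=-5/4 → posterior Normal(5/12, 4/11)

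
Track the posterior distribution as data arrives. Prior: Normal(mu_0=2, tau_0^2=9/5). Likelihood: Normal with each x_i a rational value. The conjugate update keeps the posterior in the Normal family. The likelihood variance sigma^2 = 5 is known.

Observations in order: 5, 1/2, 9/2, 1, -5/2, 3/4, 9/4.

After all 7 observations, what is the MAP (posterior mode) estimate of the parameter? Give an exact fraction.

307/176

obs 1: x=5 → posterior Normal(95/34, 45/34)
obs 2: x=1/2 → posterior Normal(199/86, 45/43)
obs 3: x=9/2 → posterior Normal(35/13, 45/52)
obs 4: x=1 → posterior Normal(149/61, 45/61)
obs 5: x=-5/2 → posterior Normal(253/140, 9/14)
obs 6: x=3/4 → posterior Normal(533/316, 45/79)
obs 7: x=9/4 → posterior Normal(307/176, 45/88)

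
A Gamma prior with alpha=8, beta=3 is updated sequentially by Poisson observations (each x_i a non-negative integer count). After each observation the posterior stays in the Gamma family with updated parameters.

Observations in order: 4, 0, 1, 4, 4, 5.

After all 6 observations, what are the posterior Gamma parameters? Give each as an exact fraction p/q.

obs 1: x=4 → posterior Gamma(12, 4)
obs 2: x=0 → posterior Gamma(12, 5)
obs 3: x=1 → posterior Gamma(13, 6)
obs 4: x=4 → posterior Gamma(17, 7)
obs 5: x=4 → posterior Gamma(21, 8)
obs 6: x=5 → posterior Gamma(26, 9)

alpha=26, beta=9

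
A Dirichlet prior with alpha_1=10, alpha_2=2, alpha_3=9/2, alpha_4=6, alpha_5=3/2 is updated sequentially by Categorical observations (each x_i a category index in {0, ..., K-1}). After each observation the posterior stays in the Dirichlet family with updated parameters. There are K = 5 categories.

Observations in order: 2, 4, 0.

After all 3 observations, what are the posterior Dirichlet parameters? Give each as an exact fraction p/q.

alpha_1=11, alpha_2=2, alpha_3=11/2, alpha_4=6, alpha_5=5/2

obs 1: x=2 → posterior Dirichlet(10, 2, 11/2, 6, 3/2)
obs 2: x=4 → posterior Dirichlet(10, 2, 11/2, 6, 5/2)
obs 3: x=0 → posterior Dirichlet(11, 2, 11/2, 6, 5/2)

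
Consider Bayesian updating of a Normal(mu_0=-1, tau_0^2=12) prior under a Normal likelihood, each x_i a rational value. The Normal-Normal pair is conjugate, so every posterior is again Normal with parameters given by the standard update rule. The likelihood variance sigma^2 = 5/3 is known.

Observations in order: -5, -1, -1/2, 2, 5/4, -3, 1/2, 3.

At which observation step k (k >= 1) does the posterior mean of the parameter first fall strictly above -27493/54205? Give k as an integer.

k = 8

obs 1: x=-5 → posterior Normal(-185/41, 60/41)
obs 2: x=-1 → posterior Normal(-221/77, 60/77)
obs 3: x=-1/2 → posterior Normal(-239/113, 60/113)
obs 4: x=2 → posterior Normal(-167/149, 60/149)
obs 5: x=5/4 → posterior Normal(-122/185, 12/37)
obs 6: x=-3 → posterior Normal(-230/221, 60/221)
obs 7: x=1/2 → posterior Normal(-212/257, 60/257)
obs 8: x=3 → posterior Normal(-104/293, 60/293)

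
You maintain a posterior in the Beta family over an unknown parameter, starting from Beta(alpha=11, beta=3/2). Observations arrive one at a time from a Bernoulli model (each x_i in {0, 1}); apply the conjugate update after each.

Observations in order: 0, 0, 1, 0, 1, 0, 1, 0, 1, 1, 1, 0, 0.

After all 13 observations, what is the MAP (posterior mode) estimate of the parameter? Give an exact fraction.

obs 1: x=0 → posterior Beta(11, 5/2)
obs 2: x=0 → posterior Beta(11, 7/2)
obs 3: x=1 → posterior Beta(12, 7/2)
obs 4: x=0 → posterior Beta(12, 9/2)
obs 5: x=1 → posterior Beta(13, 9/2)
obs 6: x=0 → posterior Beta(13, 11/2)
obs 7: x=1 → posterior Beta(14, 11/2)
obs 8: x=0 → posterior Beta(14, 13/2)
obs 9: x=1 → posterior Beta(15, 13/2)
obs 10: x=1 → posterior Beta(16, 13/2)
obs 11: x=1 → posterior Beta(17, 13/2)
obs 12: x=0 → posterior Beta(17, 15/2)
obs 13: x=0 → posterior Beta(17, 17/2)

32/47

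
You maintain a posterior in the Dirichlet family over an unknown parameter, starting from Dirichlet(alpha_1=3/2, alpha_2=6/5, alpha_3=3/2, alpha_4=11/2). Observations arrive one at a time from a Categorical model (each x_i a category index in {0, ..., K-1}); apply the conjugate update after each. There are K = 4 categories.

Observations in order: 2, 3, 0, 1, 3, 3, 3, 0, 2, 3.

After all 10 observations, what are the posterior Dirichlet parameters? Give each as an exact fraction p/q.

alpha_1=7/2, alpha_2=11/5, alpha_3=7/2, alpha_4=21/2

obs 1: x=2 → posterior Dirichlet(3/2, 6/5, 5/2, 11/2)
obs 2: x=3 → posterior Dirichlet(3/2, 6/5, 5/2, 13/2)
obs 3: x=0 → posterior Dirichlet(5/2, 6/5, 5/2, 13/2)
obs 4: x=1 → posterior Dirichlet(5/2, 11/5, 5/2, 13/2)
obs 5: x=3 → posterior Dirichlet(5/2, 11/5, 5/2, 15/2)
obs 6: x=3 → posterior Dirichlet(5/2, 11/5, 5/2, 17/2)
obs 7: x=3 → posterior Dirichlet(5/2, 11/5, 5/2, 19/2)
obs 8: x=0 → posterior Dirichlet(7/2, 11/5, 5/2, 19/2)
obs 9: x=2 → posterior Dirichlet(7/2, 11/5, 7/2, 19/2)
obs 10: x=3 → posterior Dirichlet(7/2, 11/5, 7/2, 21/2)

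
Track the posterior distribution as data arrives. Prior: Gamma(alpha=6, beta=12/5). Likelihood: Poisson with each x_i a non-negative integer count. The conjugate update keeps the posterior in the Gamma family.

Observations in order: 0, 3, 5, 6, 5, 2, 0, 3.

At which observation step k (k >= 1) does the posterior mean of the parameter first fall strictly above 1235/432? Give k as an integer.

k = 4

obs 1: x=0 → posterior Gamma(6, 17/5)
obs 2: x=3 → posterior Gamma(9, 22/5)
obs 3: x=5 → posterior Gamma(14, 27/5)
obs 4: x=6 → posterior Gamma(20, 32/5)
obs 5: x=5 → posterior Gamma(25, 37/5)
obs 6: x=2 → posterior Gamma(27, 42/5)
obs 7: x=0 → posterior Gamma(27, 47/5)
obs 8: x=3 → posterior Gamma(30, 52/5)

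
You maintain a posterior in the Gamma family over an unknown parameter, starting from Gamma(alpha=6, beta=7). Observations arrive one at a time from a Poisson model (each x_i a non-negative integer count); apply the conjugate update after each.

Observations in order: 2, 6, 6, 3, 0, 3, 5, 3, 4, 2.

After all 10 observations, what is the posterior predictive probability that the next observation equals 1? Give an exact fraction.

82589884633902530014169004147657920144883636816005/365664434915323338551136724983039172014871827972096

obs 1: x=2 → posterior Gamma(8, 8)
obs 2: x=6 → posterior Gamma(14, 9)
obs 3: x=6 → posterior Gamma(20, 10)
obs 4: x=3 → posterior Gamma(23, 11)
obs 5: x=0 → posterior Gamma(23, 12)
obs 6: x=3 → posterior Gamma(26, 13)
obs 7: x=5 → posterior Gamma(31, 14)
obs 8: x=3 → posterior Gamma(34, 15)
obs 9: x=4 → posterior Gamma(38, 16)
obs 10: x=2 → posterior Gamma(40, 17)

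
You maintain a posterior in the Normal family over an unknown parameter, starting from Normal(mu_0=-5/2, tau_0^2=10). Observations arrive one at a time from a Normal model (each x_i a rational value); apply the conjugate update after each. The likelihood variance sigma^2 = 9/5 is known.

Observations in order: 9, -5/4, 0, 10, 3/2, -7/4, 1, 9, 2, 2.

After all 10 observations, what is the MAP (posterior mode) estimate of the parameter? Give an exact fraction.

obs 1: x=9 → posterior Normal(855/118, 90/59)
obs 2: x=-5/4 → posterior Normal(365/109, 90/109)
obs 3: x=0 → posterior Normal(365/159, 30/53)
obs 4: x=10 → posterior Normal(865/209, 90/209)
obs 5: x=3/2 → posterior Normal(940/259, 90/259)
obs 6: x=-7/4 → posterior Normal(1705/618, 30/103)
obs 7: x=1 → posterior Normal(1805/718, 90/359)
obs 8: x=9 → posterior Normal(2705/818, 90/409)
obs 9: x=2 → posterior Normal(2905/918, 10/51)
obs 10: x=2 → posterior Normal(3105/1018, 90/509)

3105/1018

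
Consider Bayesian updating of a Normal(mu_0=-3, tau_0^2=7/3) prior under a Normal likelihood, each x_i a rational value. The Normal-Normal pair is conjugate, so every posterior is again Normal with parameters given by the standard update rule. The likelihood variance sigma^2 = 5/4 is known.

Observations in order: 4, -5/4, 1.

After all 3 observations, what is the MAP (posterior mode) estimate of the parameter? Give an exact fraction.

20/33

obs 1: x=4 → posterior Normal(67/43, 35/43)
obs 2: x=-5/4 → posterior Normal(32/71, 35/71)
obs 3: x=1 → posterior Normal(20/33, 35/99)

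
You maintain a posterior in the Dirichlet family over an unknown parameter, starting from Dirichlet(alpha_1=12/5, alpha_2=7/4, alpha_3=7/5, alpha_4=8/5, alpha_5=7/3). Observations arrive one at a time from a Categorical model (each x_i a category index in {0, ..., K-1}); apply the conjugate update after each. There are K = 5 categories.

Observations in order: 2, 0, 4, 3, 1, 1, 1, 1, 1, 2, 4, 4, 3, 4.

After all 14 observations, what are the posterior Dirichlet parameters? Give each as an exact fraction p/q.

alpha_1=17/5, alpha_2=27/4, alpha_3=17/5, alpha_4=18/5, alpha_5=19/3

obs 1: x=2 → posterior Dirichlet(12/5, 7/4, 12/5, 8/5, 7/3)
obs 2: x=0 → posterior Dirichlet(17/5, 7/4, 12/5, 8/5, 7/3)
obs 3: x=4 → posterior Dirichlet(17/5, 7/4, 12/5, 8/5, 10/3)
obs 4: x=3 → posterior Dirichlet(17/5, 7/4, 12/5, 13/5, 10/3)
obs 5: x=1 → posterior Dirichlet(17/5, 11/4, 12/5, 13/5, 10/3)
obs 6: x=1 → posterior Dirichlet(17/5, 15/4, 12/5, 13/5, 10/3)
obs 7: x=1 → posterior Dirichlet(17/5, 19/4, 12/5, 13/5, 10/3)
obs 8: x=1 → posterior Dirichlet(17/5, 23/4, 12/5, 13/5, 10/3)
obs 9: x=1 → posterior Dirichlet(17/5, 27/4, 12/5, 13/5, 10/3)
obs 10: x=2 → posterior Dirichlet(17/5, 27/4, 17/5, 13/5, 10/3)
obs 11: x=4 → posterior Dirichlet(17/5, 27/4, 17/5, 13/5, 13/3)
obs 12: x=4 → posterior Dirichlet(17/5, 27/4, 17/5, 13/5, 16/3)
obs 13: x=3 → posterior Dirichlet(17/5, 27/4, 17/5, 18/5, 16/3)
obs 14: x=4 → posterior Dirichlet(17/5, 27/4, 17/5, 18/5, 19/3)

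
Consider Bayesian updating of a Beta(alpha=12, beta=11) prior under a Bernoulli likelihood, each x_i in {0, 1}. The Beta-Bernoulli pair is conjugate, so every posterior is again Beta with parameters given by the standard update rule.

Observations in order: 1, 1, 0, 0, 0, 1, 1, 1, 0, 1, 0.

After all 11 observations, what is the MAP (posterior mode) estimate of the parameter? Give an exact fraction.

17/32

obs 1: x=1 → posterior Beta(13, 11)
obs 2: x=1 → posterior Beta(14, 11)
obs 3: x=0 → posterior Beta(14, 12)
obs 4: x=0 → posterior Beta(14, 13)
obs 5: x=0 → posterior Beta(14, 14)
obs 6: x=1 → posterior Beta(15, 14)
obs 7: x=1 → posterior Beta(16, 14)
obs 8: x=1 → posterior Beta(17, 14)
obs 9: x=0 → posterior Beta(17, 15)
obs 10: x=1 → posterior Beta(18, 15)
obs 11: x=0 → posterior Beta(18, 16)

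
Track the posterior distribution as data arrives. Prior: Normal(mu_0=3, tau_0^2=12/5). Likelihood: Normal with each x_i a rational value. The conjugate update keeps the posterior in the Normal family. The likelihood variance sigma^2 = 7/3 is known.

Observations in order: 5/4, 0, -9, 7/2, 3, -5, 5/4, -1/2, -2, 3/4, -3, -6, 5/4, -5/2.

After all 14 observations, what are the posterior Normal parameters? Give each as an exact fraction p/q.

mu_0=-507/539, tau_0^2=12/77

obs 1: x=5/4 → posterior Normal(150/71, 84/71)
obs 2: x=0 → posterior Normal(150/107, 84/107)
obs 3: x=-9 → posterior Normal(-174/143, 84/143)
obs 4: x=7/2 → posterior Normal(-48/179, 84/179)
obs 5: x=3 → posterior Normal(12/43, 84/215)
obs 6: x=-5 → posterior Normal(-120/251, 84/251)
obs 7: x=5/4 → posterior Normal(-75/287, 12/41)
obs 8: x=-1/2 → posterior Normal(-93/323, 84/323)
obs 9: x=-2 → posterior Normal(-165/359, 84/359)
obs 10: x=3/4 → posterior Normal(-138/395, 84/395)
obs 11: x=-3 → posterior Normal(-246/431, 84/431)
obs 12: x=-6 → posterior Normal(-462/467, 84/467)
obs 13: x=5/4 → posterior Normal(-417/503, 84/503)
obs 14: x=-5/2 → posterior Normal(-507/539, 12/77)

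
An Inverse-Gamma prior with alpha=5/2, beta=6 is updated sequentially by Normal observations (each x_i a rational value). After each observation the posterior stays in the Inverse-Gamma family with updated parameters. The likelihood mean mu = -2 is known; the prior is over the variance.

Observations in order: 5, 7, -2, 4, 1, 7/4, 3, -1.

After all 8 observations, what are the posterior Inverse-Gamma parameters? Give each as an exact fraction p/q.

alpha=13/2, beta=3633/32

obs 1: x=5 → posterior Inverse-Gamma(3, 61/2)
obs 2: x=7 → posterior Inverse-Gamma(7/2, 71)
obs 3: x=-2 → posterior Inverse-Gamma(4, 71)
obs 4: x=4 → posterior Inverse-Gamma(9/2, 89)
obs 5: x=1 → posterior Inverse-Gamma(5, 187/2)
obs 6: x=7/4 → posterior Inverse-Gamma(11/2, 3217/32)
obs 7: x=3 → posterior Inverse-Gamma(6, 3617/32)
obs 8: x=-1 → posterior Inverse-Gamma(13/2, 3633/32)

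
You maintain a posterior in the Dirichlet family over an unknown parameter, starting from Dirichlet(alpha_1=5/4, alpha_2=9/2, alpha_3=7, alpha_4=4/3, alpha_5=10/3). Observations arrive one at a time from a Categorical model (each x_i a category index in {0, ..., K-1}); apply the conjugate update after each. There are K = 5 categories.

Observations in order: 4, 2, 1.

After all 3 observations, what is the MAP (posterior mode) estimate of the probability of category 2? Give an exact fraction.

84/185

obs 1: x=4 → posterior Dirichlet(5/4, 9/2, 7, 4/3, 13/3)
obs 2: x=2 → posterior Dirichlet(5/4, 9/2, 8, 4/3, 13/3)
obs 3: x=1 → posterior Dirichlet(5/4, 11/2, 8, 4/3, 13/3)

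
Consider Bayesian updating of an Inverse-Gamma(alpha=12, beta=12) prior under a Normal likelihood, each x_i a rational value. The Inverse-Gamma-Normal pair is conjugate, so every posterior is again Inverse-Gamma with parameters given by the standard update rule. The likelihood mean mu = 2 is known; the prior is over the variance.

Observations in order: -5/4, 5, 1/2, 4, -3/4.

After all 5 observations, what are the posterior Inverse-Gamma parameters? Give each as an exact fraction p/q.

alpha=29/2, beta=459/16

obs 1: x=-5/4 → posterior Inverse-Gamma(25/2, 553/32)
obs 2: x=5 → posterior Inverse-Gamma(13, 697/32)
obs 3: x=1/2 → posterior Inverse-Gamma(27/2, 733/32)
obs 4: x=4 → posterior Inverse-Gamma(14, 797/32)
obs 5: x=-3/4 → posterior Inverse-Gamma(29/2, 459/16)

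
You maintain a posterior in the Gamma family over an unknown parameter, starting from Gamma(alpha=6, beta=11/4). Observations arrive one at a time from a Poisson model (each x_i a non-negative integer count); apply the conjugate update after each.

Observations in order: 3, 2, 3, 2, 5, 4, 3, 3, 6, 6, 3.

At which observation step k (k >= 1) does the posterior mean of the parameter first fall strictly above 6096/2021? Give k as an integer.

obs 1: x=3 → posterior Gamma(9, 15/4)
obs 2: x=2 → posterior Gamma(11, 19/4)
obs 3: x=3 → posterior Gamma(14, 23/4)
obs 4: x=2 → posterior Gamma(16, 27/4)
obs 5: x=5 → posterior Gamma(21, 31/4)
obs 6: x=4 → posterior Gamma(25, 35/4)
obs 7: x=3 → posterior Gamma(28, 39/4)
obs 8: x=3 → posterior Gamma(31, 43/4)
obs 9: x=6 → posterior Gamma(37, 47/4)
obs 10: x=6 → posterior Gamma(43, 51/4)
obs 11: x=3 → posterior Gamma(46, 55/4)

k = 9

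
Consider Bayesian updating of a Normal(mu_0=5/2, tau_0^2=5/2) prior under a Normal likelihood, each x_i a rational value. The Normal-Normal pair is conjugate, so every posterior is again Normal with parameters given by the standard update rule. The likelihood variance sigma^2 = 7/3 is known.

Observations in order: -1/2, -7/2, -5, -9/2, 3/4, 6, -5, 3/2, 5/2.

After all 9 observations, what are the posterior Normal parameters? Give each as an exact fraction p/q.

obs 1: x=-1/2 → posterior Normal(55/58, 35/29)
obs 2: x=-7/2 → posterior Normal(-25/44, 35/44)
obs 3: x=-5 → posterior Normal(-100/59, 35/59)
obs 4: x=-9/2 → posterior Normal(-335/148, 35/74)
obs 5: x=3/4 → posterior Normal(-625/356, 35/89)
obs 6: x=6 → posterior Normal(-265/416, 35/104)
obs 7: x=-5 → posterior Normal(-565/476, 5/17)
obs 8: x=3/2 → posterior Normal(-475/536, 35/134)
obs 9: x=5/2 → posterior Normal(-325/596, 35/149)

mu_0=-325/596, tau_0^2=35/149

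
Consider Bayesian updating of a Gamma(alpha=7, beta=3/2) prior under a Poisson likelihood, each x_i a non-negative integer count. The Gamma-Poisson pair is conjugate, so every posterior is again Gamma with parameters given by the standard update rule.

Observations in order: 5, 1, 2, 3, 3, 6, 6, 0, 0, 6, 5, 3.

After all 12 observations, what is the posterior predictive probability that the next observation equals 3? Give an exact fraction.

obs 1: x=5 → posterior Gamma(12, 5/2)
obs 2: x=1 → posterior Gamma(13, 7/2)
obs 3: x=2 → posterior Gamma(15, 9/2)
obs 4: x=3 → posterior Gamma(18, 11/2)
obs 5: x=3 → posterior Gamma(21, 13/2)
obs 6: x=6 → posterior Gamma(27, 15/2)
obs 7: x=6 → posterior Gamma(33, 17/2)
obs 8: x=0 → posterior Gamma(33, 19/2)
obs 9: x=0 → posterior Gamma(33, 21/2)
obs 10: x=6 → posterior Gamma(39, 23/2)
obs 11: x=5 → posterior Gamma(44, 25/2)
obs 12: x=3 → posterior Gamma(47, 27/2)

2770580845719526230418000189357337386573827323712952728576317627710982976/13179529148667419313752621434193363370806933128742294644974969657446901001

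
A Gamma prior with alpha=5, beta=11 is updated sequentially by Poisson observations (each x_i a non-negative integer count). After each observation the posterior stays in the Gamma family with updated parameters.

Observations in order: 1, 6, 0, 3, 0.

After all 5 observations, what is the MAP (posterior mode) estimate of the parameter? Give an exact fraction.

7/8

obs 1: x=1 → posterior Gamma(6, 12)
obs 2: x=6 → posterior Gamma(12, 13)
obs 3: x=0 → posterior Gamma(12, 14)
obs 4: x=3 → posterior Gamma(15, 15)
obs 5: x=0 → posterior Gamma(15, 16)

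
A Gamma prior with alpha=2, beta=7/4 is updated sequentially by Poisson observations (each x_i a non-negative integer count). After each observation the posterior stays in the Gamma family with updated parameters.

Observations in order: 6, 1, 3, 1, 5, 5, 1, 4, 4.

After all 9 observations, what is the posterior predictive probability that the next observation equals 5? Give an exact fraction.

obs 1: x=6 → posterior Gamma(8, 11/4)
obs 2: x=1 → posterior Gamma(9, 15/4)
obs 3: x=3 → posterior Gamma(12, 19/4)
obs 4: x=1 → posterior Gamma(13, 23/4)
obs 5: x=5 → posterior Gamma(18, 27/4)
obs 6: x=5 → posterior Gamma(23, 31/4)
obs 7: x=1 → posterior Gamma(24, 35/4)
obs 8: x=4 → posterior Gamma(28, 39/4)
obs 9: x=4 → posterior Gamma(32, 43/4)

7204812274333860394419232808786491636379663689399435073323008/73726012172171197797121788497772307620990118320641353655221487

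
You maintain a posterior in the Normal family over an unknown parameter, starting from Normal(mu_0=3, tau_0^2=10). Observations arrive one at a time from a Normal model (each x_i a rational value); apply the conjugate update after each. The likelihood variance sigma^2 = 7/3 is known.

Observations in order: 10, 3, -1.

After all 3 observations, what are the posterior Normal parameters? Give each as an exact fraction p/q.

mu_0=381/97, tau_0^2=70/97

obs 1: x=10 → posterior Normal(321/37, 70/37)
obs 2: x=3 → posterior Normal(411/67, 70/67)
obs 3: x=-1 → posterior Normal(381/97, 70/97)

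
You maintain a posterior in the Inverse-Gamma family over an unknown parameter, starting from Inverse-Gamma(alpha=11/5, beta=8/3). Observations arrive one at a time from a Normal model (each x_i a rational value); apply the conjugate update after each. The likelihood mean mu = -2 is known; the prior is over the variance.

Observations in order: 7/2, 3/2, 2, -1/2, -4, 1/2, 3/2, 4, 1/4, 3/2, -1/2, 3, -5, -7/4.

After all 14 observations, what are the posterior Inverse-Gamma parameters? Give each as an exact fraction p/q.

alpha=46/5, beta=4277/48

obs 1: x=7/2 → posterior Inverse-Gamma(27/10, 427/24)
obs 2: x=3/2 → posterior Inverse-Gamma(16/5, 287/12)
obs 3: x=2 → posterior Inverse-Gamma(37/10, 383/12)
obs 4: x=-1/2 → posterior Inverse-Gamma(21/5, 793/24)
obs 5: x=-4 → posterior Inverse-Gamma(47/10, 841/24)
obs 6: x=1/2 → posterior Inverse-Gamma(26/5, 229/6)
obs 7: x=3/2 → posterior Inverse-Gamma(57/10, 1063/24)
obs 8: x=4 → posterior Inverse-Gamma(31/5, 1495/24)
obs 9: x=1/4 → posterior Inverse-Gamma(67/10, 6223/96)
obs 10: x=3/2 → posterior Inverse-Gamma(36/5, 6811/96)
obs 11: x=-1/2 → posterior Inverse-Gamma(77/10, 6919/96)
obs 12: x=3 → posterior Inverse-Gamma(41/5, 8119/96)
obs 13: x=-5 → posterior Inverse-Gamma(87/10, 8551/96)
obs 14: x=-7/4 → posterior Inverse-Gamma(46/5, 4277/48)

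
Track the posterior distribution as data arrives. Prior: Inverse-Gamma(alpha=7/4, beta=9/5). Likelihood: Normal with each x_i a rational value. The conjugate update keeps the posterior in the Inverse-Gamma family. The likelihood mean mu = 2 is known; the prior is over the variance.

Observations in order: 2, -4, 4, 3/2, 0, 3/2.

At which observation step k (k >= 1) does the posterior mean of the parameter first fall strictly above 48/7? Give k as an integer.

k = 2

obs 1: x=2 → posterior Inverse-Gamma(9/4, 9/5)
obs 2: x=-4 → posterior Inverse-Gamma(11/4, 99/5)
obs 3: x=4 → posterior Inverse-Gamma(13/4, 109/5)
obs 4: x=3/2 → posterior Inverse-Gamma(15/4, 877/40)
obs 5: x=0 → posterior Inverse-Gamma(17/4, 957/40)
obs 6: x=3/2 → posterior Inverse-Gamma(19/4, 481/20)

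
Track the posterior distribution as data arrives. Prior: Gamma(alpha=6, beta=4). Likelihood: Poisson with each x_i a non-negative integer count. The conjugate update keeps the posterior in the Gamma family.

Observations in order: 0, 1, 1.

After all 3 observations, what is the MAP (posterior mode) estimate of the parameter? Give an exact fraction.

1

obs 1: x=0 → posterior Gamma(6, 5)
obs 2: x=1 → posterior Gamma(7, 6)
obs 3: x=1 → posterior Gamma(8, 7)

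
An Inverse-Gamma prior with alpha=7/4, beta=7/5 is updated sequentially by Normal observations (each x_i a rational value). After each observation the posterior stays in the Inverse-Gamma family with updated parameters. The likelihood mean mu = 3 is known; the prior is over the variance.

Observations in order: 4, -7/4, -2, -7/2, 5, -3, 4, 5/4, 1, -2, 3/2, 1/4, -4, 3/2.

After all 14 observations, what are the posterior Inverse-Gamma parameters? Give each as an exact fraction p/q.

alpha=35/4, beta=18219/160

obs 1: x=4 → posterior Inverse-Gamma(9/4, 19/10)
obs 2: x=-7/4 → posterior Inverse-Gamma(11/4, 2109/160)
obs 3: x=-2 → posterior Inverse-Gamma(13/4, 4109/160)
obs 4: x=-7/2 → posterior Inverse-Gamma(15/4, 7489/160)
obs 5: x=5 → posterior Inverse-Gamma(17/4, 7809/160)
obs 6: x=-3 → posterior Inverse-Gamma(19/4, 10689/160)
obs 7: x=4 → posterior Inverse-Gamma(21/4, 10769/160)
obs 8: x=5/4 → posterior Inverse-Gamma(23/4, 5507/80)
obs 9: x=1 → posterior Inverse-Gamma(25/4, 5667/80)
obs 10: x=-2 → posterior Inverse-Gamma(27/4, 6667/80)
obs 11: x=3/2 → posterior Inverse-Gamma(29/4, 6757/80)
obs 12: x=1/4 → posterior Inverse-Gamma(31/4, 14119/160)
obs 13: x=-4 → posterior Inverse-Gamma(33/4, 18039/160)
obs 14: x=3/2 → posterior Inverse-Gamma(35/4, 18219/160)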